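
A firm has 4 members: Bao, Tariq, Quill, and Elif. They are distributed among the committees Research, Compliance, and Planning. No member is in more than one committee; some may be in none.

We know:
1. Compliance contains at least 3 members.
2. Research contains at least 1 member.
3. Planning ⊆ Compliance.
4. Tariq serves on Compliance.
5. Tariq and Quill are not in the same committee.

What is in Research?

Research = {Quill}

From (4): Tariq ∈ Compliance.
(5): Quill ∉ Compliance.
(1): only 3 candidates remain for Compliance, so all are in.
(2): only 1 candidates remain for Research, so all are in.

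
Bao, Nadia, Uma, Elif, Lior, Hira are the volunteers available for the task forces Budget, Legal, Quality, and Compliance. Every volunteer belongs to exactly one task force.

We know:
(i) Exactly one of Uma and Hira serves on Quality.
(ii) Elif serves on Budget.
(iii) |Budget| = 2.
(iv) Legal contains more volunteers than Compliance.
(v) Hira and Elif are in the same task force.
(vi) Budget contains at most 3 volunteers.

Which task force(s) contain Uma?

From (ii): Elif ∈ Budget.
(v): Hira matches Elif: Hira ∈ Budget.
(i) (exactly one): Uma ∈ Quality.
(iii): Budget already has 2, so the rest are out.

Uma: Quality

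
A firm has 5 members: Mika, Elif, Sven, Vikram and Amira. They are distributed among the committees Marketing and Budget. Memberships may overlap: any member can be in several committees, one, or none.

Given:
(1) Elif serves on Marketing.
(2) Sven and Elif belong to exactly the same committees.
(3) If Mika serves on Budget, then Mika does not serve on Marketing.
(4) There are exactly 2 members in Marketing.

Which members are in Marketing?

From (1): Elif ∈ Marketing.
(2): Sven matches Elif: Sven ∈ Marketing.
(4): Marketing already has 2, so the rest are out.

Marketing = {Elif, Sven}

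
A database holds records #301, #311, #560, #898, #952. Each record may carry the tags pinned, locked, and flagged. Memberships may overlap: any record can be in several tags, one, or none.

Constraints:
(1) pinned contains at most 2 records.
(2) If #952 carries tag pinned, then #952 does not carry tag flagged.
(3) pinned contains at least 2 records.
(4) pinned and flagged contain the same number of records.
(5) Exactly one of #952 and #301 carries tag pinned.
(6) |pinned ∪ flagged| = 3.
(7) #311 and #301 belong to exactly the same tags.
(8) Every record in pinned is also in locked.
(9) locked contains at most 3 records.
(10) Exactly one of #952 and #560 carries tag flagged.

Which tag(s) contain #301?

#301: none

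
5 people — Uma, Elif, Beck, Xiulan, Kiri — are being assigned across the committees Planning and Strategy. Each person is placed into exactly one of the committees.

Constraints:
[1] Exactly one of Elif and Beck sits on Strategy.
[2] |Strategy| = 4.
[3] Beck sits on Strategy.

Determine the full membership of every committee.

Planning = {Elif}; Strategy = {Beck, Kiri, Uma, Xiulan}

From (3): Beck ∈ Strategy.
(1) (exactly one): Elif ∉ Strategy.
(2): only 4 candidates remain for Strategy, so all are in.
Only one committee left: Elif ∈ Planning.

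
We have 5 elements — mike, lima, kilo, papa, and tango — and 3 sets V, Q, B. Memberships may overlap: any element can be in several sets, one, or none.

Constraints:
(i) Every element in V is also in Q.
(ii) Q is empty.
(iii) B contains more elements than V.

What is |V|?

0

(ii): Q already has 0, so the rest are out.
(i) contrapositive: mike ∉ V.
(i) contrapositive: lima ∉ V.
(i) contrapositive: kilo ∉ V.
(i) contrapositive: papa ∉ V.
(i) contrapositive: tango ∉ V.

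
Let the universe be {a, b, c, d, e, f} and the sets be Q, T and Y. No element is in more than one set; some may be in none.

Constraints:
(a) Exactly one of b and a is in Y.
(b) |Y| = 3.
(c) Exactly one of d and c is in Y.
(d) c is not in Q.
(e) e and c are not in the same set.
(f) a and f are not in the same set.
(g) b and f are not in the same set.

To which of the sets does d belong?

d: Y

From (d): c ∉ Q.
Suppose d ∈ Q: no assignment then satisfies all the clues, so d ∉ Q.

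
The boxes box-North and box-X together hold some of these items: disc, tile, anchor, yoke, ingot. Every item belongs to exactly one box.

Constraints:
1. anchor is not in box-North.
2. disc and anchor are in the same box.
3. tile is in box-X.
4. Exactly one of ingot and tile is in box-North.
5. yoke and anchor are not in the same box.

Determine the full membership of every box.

From (1): anchor ∉ box-North.
From (3): tile ∈ box-X.
(2): disc matches anchor: disc ∉ box-North.
(4) (exactly one): ingot ∈ box-North.
Only one box left: disc ∈ box-X.
Only one box left: anchor ∈ box-X.
(5): yoke ∉ box-X.
Only one box left: yoke ∈ box-North.

box-North = {ingot, yoke}; box-X = {anchor, disc, tile}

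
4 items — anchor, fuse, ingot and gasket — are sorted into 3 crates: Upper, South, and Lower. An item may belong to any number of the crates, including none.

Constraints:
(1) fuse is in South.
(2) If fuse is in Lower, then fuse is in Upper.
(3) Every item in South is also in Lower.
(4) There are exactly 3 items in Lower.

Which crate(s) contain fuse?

From (1): fuse ∈ South.
(3) with fuse ∈ South: fuse ∈ Lower.
(2): fuse ∈ Upper.

fuse: Lower, South, Upper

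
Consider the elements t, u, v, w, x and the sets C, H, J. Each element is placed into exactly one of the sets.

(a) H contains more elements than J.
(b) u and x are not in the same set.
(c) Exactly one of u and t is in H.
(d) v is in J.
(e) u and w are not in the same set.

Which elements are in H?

From (d): v ∈ J.
Suppose t ∉ H: no assignment then satisfies all the clues, so t ∈ H.

H = {t, w, x}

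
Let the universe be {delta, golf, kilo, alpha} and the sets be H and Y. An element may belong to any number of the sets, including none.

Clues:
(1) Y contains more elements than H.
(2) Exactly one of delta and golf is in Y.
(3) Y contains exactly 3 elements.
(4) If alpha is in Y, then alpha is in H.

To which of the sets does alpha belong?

alpha: H, Y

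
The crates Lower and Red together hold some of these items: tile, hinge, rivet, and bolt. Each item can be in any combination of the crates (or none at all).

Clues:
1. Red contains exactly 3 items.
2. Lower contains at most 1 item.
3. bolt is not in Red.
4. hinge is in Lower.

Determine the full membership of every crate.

Lower = {hinge}; Red = {hinge, rivet, tile}

From (3): bolt ∉ Red.
From (4): hinge ∈ Lower.
(1): only 3 candidates remain for Red, so all are in.
(2): Lower already has 1, so the rest are out.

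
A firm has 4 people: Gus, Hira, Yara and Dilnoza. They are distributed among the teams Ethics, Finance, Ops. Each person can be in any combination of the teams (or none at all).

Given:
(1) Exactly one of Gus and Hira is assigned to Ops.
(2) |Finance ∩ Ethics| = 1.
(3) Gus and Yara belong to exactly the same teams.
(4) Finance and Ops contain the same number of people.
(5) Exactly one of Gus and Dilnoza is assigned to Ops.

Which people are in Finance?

Finance = {Dilnoza, Hira}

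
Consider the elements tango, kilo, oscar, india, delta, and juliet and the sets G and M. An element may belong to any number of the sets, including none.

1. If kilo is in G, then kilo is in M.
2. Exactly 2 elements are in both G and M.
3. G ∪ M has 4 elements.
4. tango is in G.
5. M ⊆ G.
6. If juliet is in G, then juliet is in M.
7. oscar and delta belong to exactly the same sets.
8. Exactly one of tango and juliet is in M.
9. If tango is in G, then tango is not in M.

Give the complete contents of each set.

G = {india, juliet, kilo, tango}; M = {juliet, kilo}

From (4): tango ∈ G.
(9): tango ∉ M.
(8) (exactly one): juliet ∈ M.
(5) with juliet ∈ M: juliet ∈ G.
Suppose kilo ∉ G: no assignment then satisfies all the clues, so kilo ∈ G.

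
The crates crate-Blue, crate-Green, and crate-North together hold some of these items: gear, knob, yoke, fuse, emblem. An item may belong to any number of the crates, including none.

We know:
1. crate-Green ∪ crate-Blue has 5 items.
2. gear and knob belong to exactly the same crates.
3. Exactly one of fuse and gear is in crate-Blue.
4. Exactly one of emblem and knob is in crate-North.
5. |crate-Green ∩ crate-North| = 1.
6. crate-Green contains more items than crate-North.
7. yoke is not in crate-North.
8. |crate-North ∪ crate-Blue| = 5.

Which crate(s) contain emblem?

emblem: crate-Blue, crate-North

From (7): yoke ∉ crate-North.
Suppose emblem ∉ crate-Blue: no assignment then satisfies all the clues, so emblem ∈ crate-Blue.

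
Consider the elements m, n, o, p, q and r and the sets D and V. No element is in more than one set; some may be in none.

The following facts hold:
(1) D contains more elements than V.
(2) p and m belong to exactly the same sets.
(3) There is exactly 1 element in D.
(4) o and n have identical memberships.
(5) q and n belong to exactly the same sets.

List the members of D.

D = {r}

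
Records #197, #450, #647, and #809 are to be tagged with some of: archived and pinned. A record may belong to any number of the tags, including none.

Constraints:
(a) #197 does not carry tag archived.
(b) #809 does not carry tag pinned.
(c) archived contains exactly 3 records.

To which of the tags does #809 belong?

From (a): #197 ∉ archived.
From (b): #809 ∉ pinned.
(c): only 3 candidates remain for archived, so all are in.

#809: archived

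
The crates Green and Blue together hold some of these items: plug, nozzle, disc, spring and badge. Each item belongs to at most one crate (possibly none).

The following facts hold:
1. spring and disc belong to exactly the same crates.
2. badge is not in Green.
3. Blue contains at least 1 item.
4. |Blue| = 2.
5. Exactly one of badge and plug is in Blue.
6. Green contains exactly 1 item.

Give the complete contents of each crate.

Green = {plug}; Blue = {badge, nozzle}

From (2): badge ∉ Green.
Suppose plug ∉ Green: no assignment then satisfies all the clues, so plug ∈ Green.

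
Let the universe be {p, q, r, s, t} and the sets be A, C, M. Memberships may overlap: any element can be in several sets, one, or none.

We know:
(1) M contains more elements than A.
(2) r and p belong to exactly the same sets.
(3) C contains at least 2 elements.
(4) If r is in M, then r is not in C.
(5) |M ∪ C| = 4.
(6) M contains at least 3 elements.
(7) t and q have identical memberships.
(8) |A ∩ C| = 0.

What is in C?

C = {q, t}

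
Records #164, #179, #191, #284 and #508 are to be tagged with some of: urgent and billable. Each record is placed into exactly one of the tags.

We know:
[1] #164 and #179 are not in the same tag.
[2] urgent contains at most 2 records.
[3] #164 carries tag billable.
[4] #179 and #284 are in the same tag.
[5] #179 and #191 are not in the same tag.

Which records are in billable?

billable = {#164, #191, #508}

From (3): #164 ∈ billable.
(1): #179 ∉ billable.
(4): #284 matches #179: #284 ∉ billable.
Only one tag left: #179 ∈ urgent.
Only one tag left: #284 ∈ urgent.
(2): urgent already has 2, so the rest are out.
Only one tag left: #191 ∈ billable.
Only one tag left: #508 ∈ billable.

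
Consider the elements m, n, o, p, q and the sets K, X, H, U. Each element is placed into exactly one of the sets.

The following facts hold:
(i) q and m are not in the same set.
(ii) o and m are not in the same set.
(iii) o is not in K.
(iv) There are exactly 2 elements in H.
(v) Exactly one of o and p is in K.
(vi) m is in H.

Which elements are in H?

From (iii): o ∉ K.
From (vi): m ∈ H.
(i): q ∉ H.
(ii): o ∉ H.
(v) (exactly one): p ∈ K.
(iv): only 2 candidates remain for H, so all are in.

H = {m, n}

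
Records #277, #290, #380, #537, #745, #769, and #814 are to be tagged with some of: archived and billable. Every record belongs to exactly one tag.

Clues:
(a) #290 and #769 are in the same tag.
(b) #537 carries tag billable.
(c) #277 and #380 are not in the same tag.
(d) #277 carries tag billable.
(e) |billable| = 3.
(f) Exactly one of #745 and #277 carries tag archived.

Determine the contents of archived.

archived = {#290, #380, #745, #769}

From (b): #537 ∈ billable.
From (d): #277 ∈ billable.
(c): #380 ∉ billable.
(f) (exactly one): #745 ∈ archived.
Only one tag left: #380 ∈ archived.
Suppose #290 ∉ archived: no assignment then satisfies all the clues, so #290 ∈ archived.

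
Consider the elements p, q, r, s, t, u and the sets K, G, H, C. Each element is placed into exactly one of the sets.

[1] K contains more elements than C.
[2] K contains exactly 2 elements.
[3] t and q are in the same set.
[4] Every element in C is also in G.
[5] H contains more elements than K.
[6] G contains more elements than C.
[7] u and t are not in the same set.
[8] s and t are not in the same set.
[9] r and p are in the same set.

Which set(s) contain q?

q: K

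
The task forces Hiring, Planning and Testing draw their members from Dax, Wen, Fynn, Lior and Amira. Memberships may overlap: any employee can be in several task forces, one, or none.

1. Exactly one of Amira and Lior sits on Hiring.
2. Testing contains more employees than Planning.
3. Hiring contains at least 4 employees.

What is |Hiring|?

4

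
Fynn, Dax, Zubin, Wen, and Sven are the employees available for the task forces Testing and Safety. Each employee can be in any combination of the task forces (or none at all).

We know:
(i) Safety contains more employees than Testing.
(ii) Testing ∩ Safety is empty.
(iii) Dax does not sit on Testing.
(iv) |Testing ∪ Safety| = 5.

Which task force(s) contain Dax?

From (iii): Dax ∉ Testing.
Suppose Dax ∉ Safety: no assignment then satisfies all the clues, so Dax ∈ Safety.

Dax: Safety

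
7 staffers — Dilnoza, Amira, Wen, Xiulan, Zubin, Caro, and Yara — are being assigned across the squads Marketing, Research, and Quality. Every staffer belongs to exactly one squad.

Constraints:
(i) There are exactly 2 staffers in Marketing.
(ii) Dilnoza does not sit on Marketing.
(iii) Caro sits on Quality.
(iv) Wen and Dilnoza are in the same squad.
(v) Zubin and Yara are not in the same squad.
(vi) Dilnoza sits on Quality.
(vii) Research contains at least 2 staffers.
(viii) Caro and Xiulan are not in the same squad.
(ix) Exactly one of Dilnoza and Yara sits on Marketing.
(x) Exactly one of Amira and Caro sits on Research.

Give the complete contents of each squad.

From (ii): Dilnoza ∉ Marketing.
From (iii): Caro ∈ Quality.
From (vi): Dilnoza ∈ Quality.
(iv): Wen matches Dilnoza: Wen ∉ Marketing.
(iv): Wen matches Dilnoza: Wen ∉ Research.
(iv): Wen matches Dilnoza: Wen ∈ Quality.
(viii): Xiulan ∉ Quality.
(ix) (exactly one): Yara ∈ Marketing.
(x) (exactly one): Amira ∈ Research.
(v): Zubin ∉ Marketing.
(i): only 2 candidates remain for Marketing, so all are in.
(vii): only 2 candidates remain for Research, so all are in.

Marketing = {Xiulan, Yara}; Research = {Amira, Zubin}; Quality = {Caro, Dilnoza, Wen}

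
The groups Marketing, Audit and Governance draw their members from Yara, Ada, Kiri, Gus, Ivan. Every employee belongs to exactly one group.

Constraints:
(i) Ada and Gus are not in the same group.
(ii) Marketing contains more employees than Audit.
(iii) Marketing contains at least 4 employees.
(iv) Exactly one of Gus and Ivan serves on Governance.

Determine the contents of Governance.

Governance = {Gus}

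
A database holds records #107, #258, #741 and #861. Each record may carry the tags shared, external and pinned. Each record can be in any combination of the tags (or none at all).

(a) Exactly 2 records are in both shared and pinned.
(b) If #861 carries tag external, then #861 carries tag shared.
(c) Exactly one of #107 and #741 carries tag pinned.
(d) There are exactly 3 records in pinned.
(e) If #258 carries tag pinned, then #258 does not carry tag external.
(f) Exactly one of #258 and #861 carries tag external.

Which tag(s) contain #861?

#861: external, pinned, shared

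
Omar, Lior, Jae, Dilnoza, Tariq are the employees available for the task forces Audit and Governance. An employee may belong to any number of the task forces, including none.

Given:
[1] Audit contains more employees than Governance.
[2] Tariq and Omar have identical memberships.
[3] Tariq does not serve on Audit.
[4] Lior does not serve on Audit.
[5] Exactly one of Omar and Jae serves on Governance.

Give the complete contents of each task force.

Audit = {Dilnoza, Jae}; Governance = {Jae}

From (3): Tariq ∉ Audit.
From (4): Lior ∉ Audit.
(2): Omar matches Tariq: Omar ∉ Audit.
Suppose Omar ∈ Governance: no assignment then satisfies all the clues, so Omar ∉ Governance.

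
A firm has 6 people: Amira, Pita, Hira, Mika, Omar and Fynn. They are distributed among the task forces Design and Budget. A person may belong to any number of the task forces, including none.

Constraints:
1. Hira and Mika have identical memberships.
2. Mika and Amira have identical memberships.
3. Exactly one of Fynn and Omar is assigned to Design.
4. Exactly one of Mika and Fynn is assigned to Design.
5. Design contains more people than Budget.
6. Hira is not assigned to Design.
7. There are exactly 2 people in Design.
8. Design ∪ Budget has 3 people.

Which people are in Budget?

Budget = {Omar}

From (6): Hira ∉ Design.
(1): Mika matches Hira: Mika ∉ Design.
(2): Amira matches Mika: Amira ∉ Design.
(4) (exactly one): Fynn ∈ Design.
(3) (exactly one): Omar ∉ Design.
(7): only 2 candidates remain for Design, so all are in.
Suppose Amira ∈ Budget: no assignment then satisfies all the clues, so Amira ∉ Budget.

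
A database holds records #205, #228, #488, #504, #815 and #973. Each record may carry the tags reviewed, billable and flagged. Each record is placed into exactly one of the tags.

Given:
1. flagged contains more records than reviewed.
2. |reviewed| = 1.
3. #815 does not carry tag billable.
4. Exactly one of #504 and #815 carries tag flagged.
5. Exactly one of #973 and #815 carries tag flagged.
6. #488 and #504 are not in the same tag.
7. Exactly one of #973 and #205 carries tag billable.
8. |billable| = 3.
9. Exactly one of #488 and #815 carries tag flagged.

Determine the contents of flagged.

flagged = {#205, #815}

From (3): #815 ∉ billable.
Suppose #205 ∉ flagged: no assignment then satisfies all the clues, so #205 ∈ flagged.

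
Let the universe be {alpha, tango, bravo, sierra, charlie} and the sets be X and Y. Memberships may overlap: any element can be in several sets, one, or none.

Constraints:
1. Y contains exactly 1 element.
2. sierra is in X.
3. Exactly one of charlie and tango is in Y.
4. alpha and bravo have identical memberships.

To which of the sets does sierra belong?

From (2): sierra ∈ X.
Suppose sierra ∈ Y: no assignment then satisfies all the clues, so sierra ∉ Y.

sierra: X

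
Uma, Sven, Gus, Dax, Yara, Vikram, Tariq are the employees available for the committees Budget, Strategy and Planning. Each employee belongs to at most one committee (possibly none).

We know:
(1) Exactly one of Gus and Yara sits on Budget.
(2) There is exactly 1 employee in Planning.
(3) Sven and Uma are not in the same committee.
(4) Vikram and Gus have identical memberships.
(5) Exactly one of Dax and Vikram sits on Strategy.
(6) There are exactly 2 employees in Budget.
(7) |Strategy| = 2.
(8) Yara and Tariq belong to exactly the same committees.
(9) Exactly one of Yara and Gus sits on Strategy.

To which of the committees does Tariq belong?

Tariq: Budget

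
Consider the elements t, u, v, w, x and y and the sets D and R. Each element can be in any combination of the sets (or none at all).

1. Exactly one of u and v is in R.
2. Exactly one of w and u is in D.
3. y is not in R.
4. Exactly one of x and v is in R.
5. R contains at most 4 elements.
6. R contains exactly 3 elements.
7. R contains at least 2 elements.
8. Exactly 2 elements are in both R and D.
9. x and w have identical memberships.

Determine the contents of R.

R = {u, w, x}

From (3): y ∉ R.
Suppose t ∈ R: no assignment then satisfies all the clues, so t ∉ R.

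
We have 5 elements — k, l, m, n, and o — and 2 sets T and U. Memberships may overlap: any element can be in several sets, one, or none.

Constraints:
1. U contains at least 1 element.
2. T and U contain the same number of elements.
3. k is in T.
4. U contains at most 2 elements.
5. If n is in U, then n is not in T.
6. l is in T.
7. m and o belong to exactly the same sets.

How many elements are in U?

2

From (3): k ∈ T.
From (6): l ∈ T.
Suppose m ∈ T: no assignment then satisfies all the clues, so m ∉ T.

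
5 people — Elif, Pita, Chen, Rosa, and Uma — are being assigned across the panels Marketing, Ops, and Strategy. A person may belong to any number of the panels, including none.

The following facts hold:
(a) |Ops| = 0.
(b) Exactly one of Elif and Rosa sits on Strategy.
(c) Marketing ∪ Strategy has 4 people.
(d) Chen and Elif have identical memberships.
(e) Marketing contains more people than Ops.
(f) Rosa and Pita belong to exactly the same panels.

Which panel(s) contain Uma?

Uma: none

(a): Ops already has 0, so the rest are out.
Suppose Uma ∈ Marketing: no assignment then satisfies all the clues, so Uma ∉ Marketing.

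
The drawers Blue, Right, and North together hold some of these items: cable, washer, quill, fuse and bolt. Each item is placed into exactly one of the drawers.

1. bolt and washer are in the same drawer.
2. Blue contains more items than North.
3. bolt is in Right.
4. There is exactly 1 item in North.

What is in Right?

Right = {bolt, washer}

From (3): bolt ∈ Right.
(1): washer matches bolt: washer ∉ Blue.
(1): washer matches bolt: washer ∈ Right.
Suppose cable ∈ Right: no assignment then satisfies all the clues, so cable ∉ Right.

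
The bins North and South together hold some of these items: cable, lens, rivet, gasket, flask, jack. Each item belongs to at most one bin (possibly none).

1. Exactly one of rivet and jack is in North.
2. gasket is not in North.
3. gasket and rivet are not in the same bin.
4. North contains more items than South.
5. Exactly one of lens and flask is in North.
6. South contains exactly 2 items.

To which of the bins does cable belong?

From (2): gasket ∉ North.
Suppose cable ∉ North: no assignment then satisfies all the clues, so cable ∈ North.

cable: North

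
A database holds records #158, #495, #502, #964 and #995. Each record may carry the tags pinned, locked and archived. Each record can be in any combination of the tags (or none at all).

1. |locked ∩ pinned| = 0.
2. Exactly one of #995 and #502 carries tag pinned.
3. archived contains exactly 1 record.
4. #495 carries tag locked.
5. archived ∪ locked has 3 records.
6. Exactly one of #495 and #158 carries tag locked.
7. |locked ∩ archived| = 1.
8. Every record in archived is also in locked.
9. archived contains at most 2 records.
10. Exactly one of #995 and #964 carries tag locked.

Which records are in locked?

locked = {#495, #502, #964}

From (4): #495 ∈ locked.
(6) (exactly one): #158 ∉ locked.
(8) contrapositive: #158 ∉ archived.
Suppose #502 ∉ locked: no assignment then satisfies all the clues, so #502 ∈ locked.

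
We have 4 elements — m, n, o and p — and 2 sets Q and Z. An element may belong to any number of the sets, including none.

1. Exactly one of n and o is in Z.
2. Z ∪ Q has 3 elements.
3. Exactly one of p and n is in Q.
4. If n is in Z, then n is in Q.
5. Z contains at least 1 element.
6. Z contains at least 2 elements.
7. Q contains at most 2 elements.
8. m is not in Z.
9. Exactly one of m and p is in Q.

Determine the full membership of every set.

Q = {m, n}; Z = {n, p}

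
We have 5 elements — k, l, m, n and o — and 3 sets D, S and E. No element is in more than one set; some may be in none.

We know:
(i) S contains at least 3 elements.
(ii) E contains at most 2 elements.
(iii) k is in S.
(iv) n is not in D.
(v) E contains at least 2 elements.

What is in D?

D = {}

From (iii): k ∈ S.
From (iv): n ∉ D.
Suppose l ∈ D: no assignment then satisfies all the clues, so l ∉ D.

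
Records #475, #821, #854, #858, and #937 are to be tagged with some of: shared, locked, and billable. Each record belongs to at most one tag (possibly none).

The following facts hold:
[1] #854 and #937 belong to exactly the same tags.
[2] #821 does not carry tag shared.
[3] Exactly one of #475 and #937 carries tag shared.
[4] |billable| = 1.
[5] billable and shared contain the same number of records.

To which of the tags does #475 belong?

From (2): #821 ∉ shared.
Suppose #475 ∉ shared: no assignment then satisfies all the clues, so #475 ∈ shared.

#475: shared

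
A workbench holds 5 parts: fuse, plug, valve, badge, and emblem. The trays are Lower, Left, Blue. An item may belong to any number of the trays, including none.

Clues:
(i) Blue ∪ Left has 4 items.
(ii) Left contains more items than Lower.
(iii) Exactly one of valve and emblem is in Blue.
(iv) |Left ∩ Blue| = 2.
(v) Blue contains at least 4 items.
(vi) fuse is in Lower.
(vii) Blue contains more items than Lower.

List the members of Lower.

Lower = {fuse}

From (vi): fuse ∈ Lower.
Suppose plug ∈ Lower: no assignment then satisfies all the clues, so plug ∉ Lower.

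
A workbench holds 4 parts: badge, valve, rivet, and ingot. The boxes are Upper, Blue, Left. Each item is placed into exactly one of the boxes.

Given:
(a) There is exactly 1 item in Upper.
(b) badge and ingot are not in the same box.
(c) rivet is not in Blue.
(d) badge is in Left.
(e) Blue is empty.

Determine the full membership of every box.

From (c): rivet ∉ Blue.
From (d): badge ∈ Left.
(b): ingot ∉ Left.
(e): Blue already has 0, so the rest are out.
Only one box left: ingot ∈ Upper.
(a): Upper already has 1, so the rest are out.
Only one box left: valve ∈ Left.
Only one box left: rivet ∈ Left.

Upper = {ingot}; Blue = {}; Left = {badge, rivet, valve}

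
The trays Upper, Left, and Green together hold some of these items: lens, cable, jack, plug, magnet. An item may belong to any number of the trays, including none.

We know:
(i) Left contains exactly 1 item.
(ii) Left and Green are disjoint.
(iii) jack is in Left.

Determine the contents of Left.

Left = {jack}

From (iii): jack ∈ Left.
(i): Left already has 1, so the rest are out.
(ii) (disjoint): jack ∉ Green.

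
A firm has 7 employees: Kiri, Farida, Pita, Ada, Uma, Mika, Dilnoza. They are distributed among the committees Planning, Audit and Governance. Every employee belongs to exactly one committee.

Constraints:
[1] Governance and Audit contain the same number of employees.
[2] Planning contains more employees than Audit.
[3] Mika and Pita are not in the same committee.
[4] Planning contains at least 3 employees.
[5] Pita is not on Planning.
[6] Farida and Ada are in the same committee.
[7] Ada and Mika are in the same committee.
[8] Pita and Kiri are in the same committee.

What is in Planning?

Planning = {Ada, Farida, Mika}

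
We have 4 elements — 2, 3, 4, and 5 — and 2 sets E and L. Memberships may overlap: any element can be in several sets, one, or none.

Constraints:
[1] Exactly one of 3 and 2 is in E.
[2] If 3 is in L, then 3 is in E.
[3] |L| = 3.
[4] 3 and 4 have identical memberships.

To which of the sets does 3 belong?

3: E, L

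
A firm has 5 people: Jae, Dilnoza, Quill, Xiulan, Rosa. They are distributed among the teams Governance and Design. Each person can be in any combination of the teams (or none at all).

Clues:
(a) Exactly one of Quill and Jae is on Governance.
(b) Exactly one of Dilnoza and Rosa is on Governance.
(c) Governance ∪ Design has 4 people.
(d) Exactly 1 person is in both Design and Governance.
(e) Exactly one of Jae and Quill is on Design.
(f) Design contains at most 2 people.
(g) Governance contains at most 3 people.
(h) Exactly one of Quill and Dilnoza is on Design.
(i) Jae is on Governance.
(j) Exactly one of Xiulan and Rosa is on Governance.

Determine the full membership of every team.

From (i): Jae ∈ Governance.
(a) (exactly one): Quill ∉ Governance.
Suppose Jae ∈ Design: no assignment then satisfies all the clues, so Jae ∉ Design.

Governance = {Dilnoza, Jae, Xiulan}; Design = {Quill, Xiulan}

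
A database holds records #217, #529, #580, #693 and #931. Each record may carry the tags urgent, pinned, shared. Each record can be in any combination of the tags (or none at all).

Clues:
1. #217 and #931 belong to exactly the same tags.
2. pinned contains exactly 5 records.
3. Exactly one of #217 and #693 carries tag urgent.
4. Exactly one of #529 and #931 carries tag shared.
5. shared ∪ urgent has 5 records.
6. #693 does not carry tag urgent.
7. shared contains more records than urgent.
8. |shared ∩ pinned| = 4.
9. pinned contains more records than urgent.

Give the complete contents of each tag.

urgent = {#217, #529, #931}; pinned = {#217, #529, #580, #693, #931}; shared = {#217, #580, #693, #931}

From (6): #693 ∉ urgent.
(2): only 5 candidates remain for pinned, so all are in.
(3) (exactly one): #217 ∈ urgent.
(1): #931 matches #217: #931 ∈ urgent.
Suppose #217 ∉ shared: no assignment then satisfies all the clues, so #217 ∈ shared.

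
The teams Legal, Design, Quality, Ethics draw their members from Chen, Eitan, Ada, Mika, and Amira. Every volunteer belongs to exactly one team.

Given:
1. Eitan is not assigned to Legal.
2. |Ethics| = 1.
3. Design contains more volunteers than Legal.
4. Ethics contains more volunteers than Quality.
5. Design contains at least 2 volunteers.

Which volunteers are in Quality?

Quality = {}

From (1): Eitan ∉ Legal.
Suppose Chen ∈ Quality: no assignment then satisfies all the clues, so Chen ∉ Quality.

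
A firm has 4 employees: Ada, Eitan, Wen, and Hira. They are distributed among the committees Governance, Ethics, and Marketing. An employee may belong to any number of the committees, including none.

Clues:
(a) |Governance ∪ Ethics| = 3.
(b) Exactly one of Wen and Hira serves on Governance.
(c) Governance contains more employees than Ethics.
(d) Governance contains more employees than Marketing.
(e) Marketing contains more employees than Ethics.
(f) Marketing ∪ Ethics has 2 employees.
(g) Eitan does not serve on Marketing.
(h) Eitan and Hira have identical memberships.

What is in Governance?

Governance = {Ada, Eitan, Hira}

From (g): Eitan ∉ Marketing.
(h): Hira matches Eitan: Hira ∉ Marketing.
Suppose Ada ∉ Governance: no assignment then satisfies all the clues, so Ada ∈ Governance.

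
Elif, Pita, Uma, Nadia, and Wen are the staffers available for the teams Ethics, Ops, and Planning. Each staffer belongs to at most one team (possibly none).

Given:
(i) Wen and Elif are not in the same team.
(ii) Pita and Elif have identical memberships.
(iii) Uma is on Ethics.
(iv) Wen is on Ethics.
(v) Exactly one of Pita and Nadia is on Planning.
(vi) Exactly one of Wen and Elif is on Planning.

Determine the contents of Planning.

From (iii): Uma ∈ Ethics.
From (iv): Wen ∈ Ethics.
(i): Elif ∉ Ethics.
(ii): Pita matches Elif: Pita ∉ Ethics.
(vi) (exactly one): Elif ∈ Planning.
(ii): Pita matches Elif: Pita ∉ Ops.
(ii): Pita matches Elif: Pita ∈ Planning.
(v) (exactly one): Nadia ∉ Planning.

Planning = {Elif, Pita}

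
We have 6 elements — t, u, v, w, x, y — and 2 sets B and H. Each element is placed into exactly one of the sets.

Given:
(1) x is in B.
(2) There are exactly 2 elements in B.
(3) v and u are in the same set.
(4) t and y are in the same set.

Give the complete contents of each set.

From (1): x ∈ B.
Suppose t ∈ B: no assignment then satisfies all the clues, so t ∉ B.

B = {w, x}; H = {t, u, v, y}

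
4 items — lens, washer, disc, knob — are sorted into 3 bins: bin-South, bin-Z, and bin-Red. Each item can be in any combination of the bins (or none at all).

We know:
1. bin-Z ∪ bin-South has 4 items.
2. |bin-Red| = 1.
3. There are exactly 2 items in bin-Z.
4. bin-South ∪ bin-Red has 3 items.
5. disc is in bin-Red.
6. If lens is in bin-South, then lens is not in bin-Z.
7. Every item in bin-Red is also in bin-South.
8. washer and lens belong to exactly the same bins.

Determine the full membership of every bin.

bin-South = {disc, lens, washer}; bin-Z = {disc, knob}; bin-Red = {disc}

From (5): disc ∈ bin-Red.
(2): bin-Red already has 1, so the rest are out.
(7) with disc ∈ bin-Red: disc ∈ bin-South.
Suppose lens ∉ bin-South: no assignment then satisfies all the clues, so lens ∈ bin-South.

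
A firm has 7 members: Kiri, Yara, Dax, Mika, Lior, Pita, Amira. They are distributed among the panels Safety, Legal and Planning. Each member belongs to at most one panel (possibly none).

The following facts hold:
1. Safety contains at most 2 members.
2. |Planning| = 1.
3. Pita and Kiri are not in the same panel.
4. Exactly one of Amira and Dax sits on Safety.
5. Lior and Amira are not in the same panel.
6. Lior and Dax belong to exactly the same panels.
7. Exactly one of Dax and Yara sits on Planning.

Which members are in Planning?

Planning = {Yara}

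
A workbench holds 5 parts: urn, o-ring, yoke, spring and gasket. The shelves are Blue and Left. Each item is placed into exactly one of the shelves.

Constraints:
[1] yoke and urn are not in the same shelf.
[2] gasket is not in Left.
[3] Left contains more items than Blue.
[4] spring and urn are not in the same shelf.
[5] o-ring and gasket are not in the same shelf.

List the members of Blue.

Blue = {gasket, urn}

From (2): gasket ∉ Left.
Only one shelf left: gasket ∈ Blue.
(5): o-ring ∉ Blue.
Only one shelf left: o-ring ∈ Left.
Suppose urn ∉ Blue: no assignment then satisfies all the clues, so urn ∈ Blue.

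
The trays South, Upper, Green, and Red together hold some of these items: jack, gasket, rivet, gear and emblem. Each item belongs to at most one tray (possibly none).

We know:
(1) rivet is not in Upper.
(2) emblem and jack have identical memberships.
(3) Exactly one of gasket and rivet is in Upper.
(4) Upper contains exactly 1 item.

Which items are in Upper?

Upper = {gasket}

From (1): rivet ∉ Upper.
(3) (exactly one): gasket ∈ Upper.
(4): Upper already has 1, so the rest are out.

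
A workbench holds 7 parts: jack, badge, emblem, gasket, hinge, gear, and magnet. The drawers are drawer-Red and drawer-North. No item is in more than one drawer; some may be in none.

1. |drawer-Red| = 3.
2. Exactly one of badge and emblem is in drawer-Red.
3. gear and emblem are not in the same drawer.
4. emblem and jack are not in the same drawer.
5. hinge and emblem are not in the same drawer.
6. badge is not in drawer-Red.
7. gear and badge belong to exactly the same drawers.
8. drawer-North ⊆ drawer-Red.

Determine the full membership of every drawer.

drawer-Red = {emblem, gasket, magnet}; drawer-North = {}

From (6): badge ∉ drawer-Red.
(2) (exactly one): emblem ∈ drawer-Red.
(3): gear ∉ drawer-Red.
(4): jack ∉ drawer-Red.
(5): hinge ∉ drawer-Red.
(8) contrapositive: jack ∉ drawer-North.
(8) contrapositive: badge ∉ drawer-North.
(8) contrapositive: hinge ∉ drawer-North.
(8) contrapositive: gear ∉ drawer-North.
(1): only 3 candidates remain for drawer-Red, so all are in.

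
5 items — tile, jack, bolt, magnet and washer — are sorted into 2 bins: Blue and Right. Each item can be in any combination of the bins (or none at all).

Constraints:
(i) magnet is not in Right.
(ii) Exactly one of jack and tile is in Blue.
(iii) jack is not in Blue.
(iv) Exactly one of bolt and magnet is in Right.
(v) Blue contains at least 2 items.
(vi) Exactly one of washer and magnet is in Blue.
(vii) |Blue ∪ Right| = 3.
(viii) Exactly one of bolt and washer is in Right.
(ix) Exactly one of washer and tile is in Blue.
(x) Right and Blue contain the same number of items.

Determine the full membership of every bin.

Blue = {magnet, tile}; Right = {bolt, tile}

From (i): magnet ∉ Right.
From (iii): jack ∉ Blue.
(ii) (exactly one): tile ∈ Blue.
(iv) (exactly one): bolt ∈ Right.
(viii) (exactly one): washer ∉ Right.
(ix) (exactly one): washer ∉ Blue.
(vi) (exactly one): magnet ∈ Blue.
Suppose tile ∉ Right: no assignment then satisfies all the clues, so tile ∈ Right.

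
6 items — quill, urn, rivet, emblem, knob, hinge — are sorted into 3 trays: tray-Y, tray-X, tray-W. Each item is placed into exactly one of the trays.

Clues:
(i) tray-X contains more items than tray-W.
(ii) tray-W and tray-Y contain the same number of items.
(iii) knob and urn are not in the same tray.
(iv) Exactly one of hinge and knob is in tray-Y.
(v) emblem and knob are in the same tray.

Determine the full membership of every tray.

tray-Y = {hinge}; tray-X = {emblem, knob, quill, rivet}; tray-W = {urn}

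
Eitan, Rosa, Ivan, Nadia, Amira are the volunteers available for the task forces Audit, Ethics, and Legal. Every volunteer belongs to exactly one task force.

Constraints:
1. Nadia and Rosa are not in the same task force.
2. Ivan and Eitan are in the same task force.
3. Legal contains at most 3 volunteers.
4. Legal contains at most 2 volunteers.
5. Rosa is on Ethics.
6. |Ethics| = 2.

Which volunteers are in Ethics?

Ethics = {Amira, Rosa}

From (5): Rosa ∈ Ethics.
(1): Nadia ∉ Ethics.
Suppose Eitan ∈ Ethics: no assignment then satisfies all the clues, so Eitan ∉ Ethics.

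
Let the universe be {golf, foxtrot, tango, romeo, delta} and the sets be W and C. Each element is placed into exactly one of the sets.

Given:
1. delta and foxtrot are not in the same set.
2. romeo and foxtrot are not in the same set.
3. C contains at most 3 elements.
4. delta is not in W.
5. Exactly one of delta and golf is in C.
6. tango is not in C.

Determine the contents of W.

W = {foxtrot, golf, tango}

From (4): delta ∉ W.
From (6): tango ∉ C.
Only one set left: tango ∈ W.
Only one set left: delta ∈ C.
(1): foxtrot ∉ C.
(5) (exactly one): golf ∉ C.
Only one set left: golf ∈ W.
Only one set left: foxtrot ∈ W.
(2): romeo ∉ W.
Only one set left: romeo ∈ C.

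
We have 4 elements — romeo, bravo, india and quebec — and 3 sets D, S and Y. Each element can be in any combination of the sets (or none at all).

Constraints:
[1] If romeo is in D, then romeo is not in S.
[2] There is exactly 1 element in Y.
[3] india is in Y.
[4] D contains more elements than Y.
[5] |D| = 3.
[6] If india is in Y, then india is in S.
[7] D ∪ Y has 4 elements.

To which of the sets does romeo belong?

romeo: D

From (3): india ∈ Y.
(2): Y already has 1, so the rest are out.
(6): india ∈ S.
Suppose romeo ∉ D: no assignment then satisfies all the clues, so romeo ∈ D.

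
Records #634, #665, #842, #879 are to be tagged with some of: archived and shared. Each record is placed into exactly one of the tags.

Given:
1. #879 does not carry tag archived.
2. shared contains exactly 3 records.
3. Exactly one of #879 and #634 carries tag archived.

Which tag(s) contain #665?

From (1): #879 ∉ archived.
(3) (exactly one): #634 ∈ archived.
Only one tag left: #879 ∈ shared.
(2): only 3 candidates remain for shared, so all are in.

#665: shared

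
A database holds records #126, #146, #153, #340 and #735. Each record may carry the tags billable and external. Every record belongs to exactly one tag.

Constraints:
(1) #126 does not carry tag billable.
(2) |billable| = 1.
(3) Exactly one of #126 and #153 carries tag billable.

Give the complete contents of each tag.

billable = {#153}; external = {#126, #146, #340, #735}

From (1): #126 ∉ billable.
(3) (exactly one): #153 ∈ billable.
Only one tag left: #126 ∈ external.
(2): billable already has 1, so the rest are out.
Only one tag left: #146 ∈ external.
Only one tag left: #340 ∈ external.
Only one tag left: #735 ∈ external.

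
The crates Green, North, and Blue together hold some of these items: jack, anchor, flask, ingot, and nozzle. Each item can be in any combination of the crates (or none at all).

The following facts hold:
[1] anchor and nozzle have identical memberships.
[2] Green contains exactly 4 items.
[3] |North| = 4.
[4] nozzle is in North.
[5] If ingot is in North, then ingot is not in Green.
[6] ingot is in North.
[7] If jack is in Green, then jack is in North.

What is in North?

North = {anchor, ingot, jack, nozzle}

From (4): nozzle ∈ North.
From (6): ingot ∈ North.
(1): anchor matches nozzle: anchor ∈ North.
(5): ingot ∉ Green.
(2): only 4 candidates remain for Green, so all are in.
(7): jack ∈ North.
(3): North already has 4, so the rest are out.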